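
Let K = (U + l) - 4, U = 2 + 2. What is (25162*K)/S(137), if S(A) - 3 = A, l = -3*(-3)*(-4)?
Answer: -226458/35 ≈ -6470.2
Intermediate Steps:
l = -36 (l = 9*(-4) = -36)
S(A) = 3 + A
U = 4
K = -36 (K = (4 - 36) - 4 = -32 - 4 = -36)
(25162*K)/S(137) = (25162*(-36))/(3 + 137) = -905832/140 = -905832*1/140 = -226458/35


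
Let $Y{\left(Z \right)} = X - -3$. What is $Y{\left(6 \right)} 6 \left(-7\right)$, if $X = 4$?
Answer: $-294$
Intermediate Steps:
$Y{\left(Z \right)} = 7$ ($Y{\left(Z \right)} = 4 - -3 = 4 + 3 = 7$)
$Y{\left(6 \right)} 6 \left(-7\right) = 7 \cdot 6 \left(-7\right) = 42 \left(-7\right) = -294$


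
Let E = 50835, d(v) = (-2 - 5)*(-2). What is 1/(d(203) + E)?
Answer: 1/50849 ≈ 1.9666e-5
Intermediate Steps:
d(v) = 14 (d(v) = -7*(-2) = 14)
1/(d(203) + E) = 1/(14 + 50835) = 1/50849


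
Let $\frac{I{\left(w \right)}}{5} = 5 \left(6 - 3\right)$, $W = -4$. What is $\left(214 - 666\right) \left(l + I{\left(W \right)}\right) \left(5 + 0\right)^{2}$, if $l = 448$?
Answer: $-5909900$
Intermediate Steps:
$I{\left(w \right)} = 75$ ($I{\left(w \right)} = 5 \cdot 5 \left(6 - 3\right) = 5 \cdot 5 \cdot 3 = 5 \cdot 15 = 75$)
$\left(214 - 666\right) \left(l + I{\left(W \right)}\right) \left(5 + 0\right)^{2} = \left(214 - 666\right) \left(448 + 75\right) \left(5 + 0\right)^{2} = \left(-452\right) 523 \cdot 5^{2} = \left(-236396\right) 25 = -5909900$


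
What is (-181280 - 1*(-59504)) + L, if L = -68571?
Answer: -190347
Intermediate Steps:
(-181280 - 1*(-59504)) + L = (-181280 - 1*(-59504)) - 68571 = (-181280 + 59504) - 68571 = -121776 - 68571 = -190347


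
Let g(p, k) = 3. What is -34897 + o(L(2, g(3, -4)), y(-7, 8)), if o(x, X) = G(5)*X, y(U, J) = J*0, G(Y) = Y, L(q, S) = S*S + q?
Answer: -34897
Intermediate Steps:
L(q, S) = q + S² (L(q, S) = S² + q = q + S²)
y(U, J) = 0
o(x, X) = 5*X
-34897 + o(L(2, g(3, -4)), y(-7, 8)) = -34897 + 5*0 = -34897 + 0 = -34897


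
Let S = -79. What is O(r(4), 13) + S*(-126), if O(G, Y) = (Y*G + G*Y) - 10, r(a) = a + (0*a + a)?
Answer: 10152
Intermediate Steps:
r(a) = 2*a (r(a) = a + (0 + a) = a + a = 2*a)
O(G, Y) = -10 + 2*G*Y (O(G, Y) = (G*Y + G*Y) - 10 = 2*G*Y - 10 = -10 + 2*G*Y)
O(r(4), 13) + S*(-126) = (-10 + 2*(2*4)*13) - 79*(-126) = (-10 + 2*8*13) + 9954 = (-10 + 208) + 9954 = 198 + 9954 = 10152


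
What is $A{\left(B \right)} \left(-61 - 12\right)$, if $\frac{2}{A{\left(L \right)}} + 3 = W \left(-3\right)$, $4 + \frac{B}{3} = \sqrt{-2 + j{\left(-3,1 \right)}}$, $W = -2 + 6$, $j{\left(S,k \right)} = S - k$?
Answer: $\frac{146}{15} \approx 9.7333$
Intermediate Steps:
$W = 4$
$B = -12 + 3 i \sqrt{6}$ ($B = -12 + 3 \sqrt{-2 - 4} = -12 + 3 \sqrt{-6} = -12 + 3 i \sqrt{6} \approx -12.0 + 7.3485 i$)
$A{\left(L \right)} = - \frac{2}{15}$ ($A{\left(L \right)} = \frac{2}{-3 + 4 \left(-3\right)} = \frac{2}{-3 - 12} = \frac{2}{-15} = 2 \left(- \frac{1}{15}\right) = - \frac{2}{15}$)
$A{\left(B \right)} \left(-61 - 12\right) = - \frac{2 \left(-61 - 12\right)}{15} = \left(- \frac{2}{15}\right) \left(-73\right) = \frac{146}{15}$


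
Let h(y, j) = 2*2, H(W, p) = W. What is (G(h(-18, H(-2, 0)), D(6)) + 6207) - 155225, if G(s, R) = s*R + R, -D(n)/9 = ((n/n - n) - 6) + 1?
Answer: -148568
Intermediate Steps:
h(y, j) = 4
D(n) = 36 + 9*n (D(n) = -9*(((n/n - n) - 6) + 1) = -9*(((1 - n) - 6) + 1) = -9*((-5 - n) + 1) = -9*(-4 - n) = 36 + 9*n)
G(s, R) = R + R*s (G(s, R) = R*s + R = R + R*s)
(G(h(-18, H(-2, 0)), D(6)) + 6207) - 155225 = ((36 + 9*6)*(1 + 4) + 6207) - 155225 = ((36 + 54)*5 + 6207) - 155225 = (90*5 + 6207) - 155225 = (450 + 6207) - 155225 = 6657 - 155225 = -148568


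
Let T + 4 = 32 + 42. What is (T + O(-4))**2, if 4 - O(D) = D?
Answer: 6084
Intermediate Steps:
O(D) = 4 - D
T = 70 (T = -4 + (32 + 42) = -4 + 74 = 70)
(T + O(-4))**2 = (70 + (4 - 1*(-4)))**2 = (70 + (4 + 4))**2 = (70 + 8)**2 = 78**2 = 6084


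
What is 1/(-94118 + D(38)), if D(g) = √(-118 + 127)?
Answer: -1/94115 ≈ -1.0625e-5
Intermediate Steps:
D(g) = 3 (D(g) = √9 = 3)
1/(-94118 + D(38)) = 1/(-94118 + 3) = 1/(-94115) = -1/94115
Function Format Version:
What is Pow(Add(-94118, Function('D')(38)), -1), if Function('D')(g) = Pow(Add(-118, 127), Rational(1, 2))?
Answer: Rational(-1, 94115) ≈ -1.0625e-5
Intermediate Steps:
Function('D')(g) = 3 (Function('D')(g) = Pow(9, Rational(1, 2)) = 3)
Pow(Add(-94118, Function('D')(38)), -1) = Pow(Add(-94118, 3), -1) = Pow(-94115, -1) = Rational(-1, 94115)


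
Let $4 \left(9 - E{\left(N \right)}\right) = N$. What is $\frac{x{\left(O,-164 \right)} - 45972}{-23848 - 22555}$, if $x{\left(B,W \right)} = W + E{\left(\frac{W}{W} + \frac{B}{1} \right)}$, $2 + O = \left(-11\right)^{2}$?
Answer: $\frac{46157}{46403} \approx 0.9947$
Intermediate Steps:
$E{\left(N \right)} = 9 - \frac{N}{4}$
$O = 119$ ($O = -2 + \left(-11\right)^{2} = -2 + 121 = 119$)
$x{\left(B,W \right)} = \frac{35}{4} + W - \frac{B}{4}$ ($x{\left(B,W \right)} = W - \left(-9 + \frac{\frac{W}{W} + \frac{B}{1}}{4}\right) = W - \left(-9 + \frac{1 + B 1}{4}\right) = W - \left(-9 + \frac{1 + B}{4}\right) = W + \left(9 - \left(\frac{1}{4} + \frac{B}{4}\right)\right) = W - \left(- \frac{35}{4} + \frac{B}{4}\right) = \frac{35}{4} + W - \frac{B}{4}$)
$\frac{x{\left(O,-164 \right)} - 45972}{-23848 - 22555} = \frac{\left(\frac{35}{4} - 164 - \frac{119}{4}\right) - 45972}{-23848 - 22555} = \frac{\left(\frac{35}{4} - 164 - \frac{119}{4}\right) - 45972}{-46403} = \left(-185 - 45972\right) \left(- \frac{1}{46403}\right) = \left(-46157\right) \left(- \frac{1}{46403}\right) = \frac{46157}{46403}$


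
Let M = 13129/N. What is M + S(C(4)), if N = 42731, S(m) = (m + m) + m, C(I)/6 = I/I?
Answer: 41173/2249 ≈ 18.307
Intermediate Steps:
C(I) = 6 (C(I) = 6*(I/I) = 6*1 = 6)
S(m) = 3*m (S(m) = 2*m + m = 3*m)
M = 691/2249 (M = 13129/42731 = 13129*(1/42731) = 691/2249 ≈ 0.30725)
M + S(C(4)) = 691/2249 + 3*6 = 691/2249 + 18 = 41173/2249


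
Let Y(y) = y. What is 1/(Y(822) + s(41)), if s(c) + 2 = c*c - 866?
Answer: 1/1635 ≈ 0.00061162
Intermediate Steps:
s(c) = -868 + c² (s(c) = -2 + (c*c - 866) = -2 + (c² - 866) = -2 + (-866 + c²) = -868 + c²)
1/(Y(822) + s(41)) = 1/(822 + (-868 + 41²)) = 1/(822 + (-868 + 1681)) = 1/(822 + 813) = 1/1635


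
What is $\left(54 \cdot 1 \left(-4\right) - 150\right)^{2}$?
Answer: $133956$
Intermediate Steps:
$\left(54 \cdot 1 \left(-4\right) - 150\right)^{2} = \left(54 \left(-4\right) - 150\right)^{2} = \left(-216 - 150\right)^{2} = \left(-366\right)^{2} = 133956$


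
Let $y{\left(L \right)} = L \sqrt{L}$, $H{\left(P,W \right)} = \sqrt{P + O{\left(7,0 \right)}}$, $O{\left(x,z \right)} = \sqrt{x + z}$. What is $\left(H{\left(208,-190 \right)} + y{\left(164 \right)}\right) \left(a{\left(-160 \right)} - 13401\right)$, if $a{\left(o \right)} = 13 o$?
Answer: $- 5077768 \sqrt{41} - 15481 \sqrt{208 + \sqrt{7}} \approx -3.2738 \cdot 10^{7}$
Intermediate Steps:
$H{\left(P,W \right)} = \sqrt{P + \sqrt{7}}$ ($H{\left(P,W \right)} = \sqrt{P + \sqrt{7 + 0}} = \sqrt{P + \sqrt{7}}$)
$y{\left(L \right)} = L^{\frac{3}{2}}$
$\left(H{\left(208,-190 \right)} + y{\left(164 \right)}\right) \left(a{\left(-160 \right)} - 13401\right) = \left(\sqrt{208 + \sqrt{7}} + 164^{\frac{3}{2}}\right) \left(13 \left(-160\right) - 13401\right) = \left(\sqrt{208 + \sqrt{7}} + 328 \sqrt{41}\right) \left(-2080 - 13401\right) = \left(\sqrt{208 + \sqrt{7}} + 328 \sqrt{41}\right) \left(-15481\right) = - 5077768 \sqrt{41} - 15481 \sqrt{208 + \sqrt{7}}$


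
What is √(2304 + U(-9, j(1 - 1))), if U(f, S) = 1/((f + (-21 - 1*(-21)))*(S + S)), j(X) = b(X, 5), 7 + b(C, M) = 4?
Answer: √746502/18 ≈ 48.000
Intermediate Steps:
b(C, M) = -3 (b(C, M) = -7 + 4 = -3)
j(X) = -3
U(f, S) = 1/(2*S*f) (U(f, S) = 1/((f + (-21 + 21))*(2*S)) = 1/((f + 0)*(2*S)) = 1/(f*(2*S)) = 1/(2*S*f))
√(2304 + U(-9, j(1 - 1))) = √(2304 + (½)/(-3*(-9))) = √(2304 + (½)*(-⅓)*(-⅑)) = √(2304 + 1/54) = √(124417/54) = √746502/18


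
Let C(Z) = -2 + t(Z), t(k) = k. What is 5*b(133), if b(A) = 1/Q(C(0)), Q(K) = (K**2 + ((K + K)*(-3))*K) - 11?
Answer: -5/31 ≈ -0.16129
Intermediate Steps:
C(Z) = -2 + Z
Q(K) = -11 - 5*K**2 (Q(K) = (K**2 + ((2*K)*(-3))*K) - 11 = (K**2 + (-6*K)*K) - 11 = (K**2 - 6*K**2) - 11 = -5*K**2 - 11 = -11 - 5*K**2)
b(A) = -1/31 (b(A) = 1/(-11 - 5*(-2 + 0)**2) = 1/(-11 - 5*(-2)**2) = 1/(-11 - 5*4) = 1/(-11 - 20) = 1/(-31) = -1/31)
5*b(133) = 5*(-1/31) = -5/31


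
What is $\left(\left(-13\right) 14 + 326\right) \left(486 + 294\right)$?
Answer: $112320$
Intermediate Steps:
$\left(\left(-13\right) 14 + 326\right) \left(486 + 294\right) = \left(-182 + 326\right) 780 = 144 \cdot 780 = 112320$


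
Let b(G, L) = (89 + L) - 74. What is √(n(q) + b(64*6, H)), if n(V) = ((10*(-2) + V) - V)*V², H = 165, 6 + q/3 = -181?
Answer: 12*I*√43710 ≈ 2508.8*I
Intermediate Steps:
q = -561 (q = -18 + 3*(-181) = -18 - 543 = -561)
b(G, L) = 15 + L
n(V) = -20*V² (n(V) = ((-20 + V) - V)*V² = -20*V²)
√(n(q) + b(64*6, H)) = √(-20*(-561)² + (15 + 165)) = √(-20*314721 + 180) = √(-6294420 + 180) = √(-6294240) = 12*I*√43710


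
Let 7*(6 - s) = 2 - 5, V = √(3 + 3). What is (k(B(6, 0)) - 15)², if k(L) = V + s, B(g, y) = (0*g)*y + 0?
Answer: 3894/49 - 120*√6/7 ≈ 37.478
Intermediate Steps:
V = √6 ≈ 2.4495
s = 45/7 (s = 6 - (2 - 5)/7 = 6 - ⅐*(-3) = 6 + 3/7 = 45/7 ≈ 6.4286)
B(g, y) = 0 (B(g, y) = 0*y + 0 = 0 + 0 = 0)
k(L) = 45/7 + √6 (k(L) = √6 + 45/7 = 45/7 + √6)
(k(B(6, 0)) - 15)² = ((45/7 + √6) - 15)² = (-60/7 + √6)²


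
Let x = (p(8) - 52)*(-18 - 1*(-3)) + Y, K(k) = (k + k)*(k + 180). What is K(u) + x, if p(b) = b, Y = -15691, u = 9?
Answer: -11629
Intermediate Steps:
K(k) = 2*k*(180 + k) (K(k) = (2*k)*(180 + k) = 2*k*(180 + k))
x = -15031 (x = (8 - 52)*(-18 - 1*(-3)) - 15691 = -44*(-18 + 3) - 15691 = -44*(-15) - 15691 = 660 - 15691 = -15031)
K(u) + x = 2*9*(180 + 9) - 15031 = 2*9*189 - 15031 = 3402 - 15031 = -11629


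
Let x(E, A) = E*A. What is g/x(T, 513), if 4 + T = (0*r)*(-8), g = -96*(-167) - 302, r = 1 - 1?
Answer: -7865/1026 ≈ -7.6657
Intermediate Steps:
r = 0
g = 15730 (g = 16032 - 302 = 15730)
T = -4 (T = -4 + (0*0)*(-8) = -4 + 0*(-8) = -4 + 0 = -4)
x(E, A) = A*E
g/x(T, 513) = 15730/((513*(-4))) = 15730/(-2052) = 15730*(-1/2052) = -7865/1026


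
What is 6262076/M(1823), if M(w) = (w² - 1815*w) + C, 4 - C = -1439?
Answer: 6262076/16027 ≈ 390.72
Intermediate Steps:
C = 1443 (C = 4 - 1*(-1439) = 4 + 1439 = 1443)
M(w) = 1443 + w² - 1815*w (M(w) = (w² - 1815*w) + 1443 = 1443 + w² - 1815*w)
6262076/M(1823) = 6262076/(1443 + 1823² - 1815*1823) = 6262076/(1443 + 3323329 - 3308745) = 6262076/16027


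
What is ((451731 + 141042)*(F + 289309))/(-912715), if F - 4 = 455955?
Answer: -441774748164/912715 ≈ -4.8402e+5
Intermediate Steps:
F = 455959 (F = 4 + 455955 = 455959)
((451731 + 141042)*(F + 289309))/(-912715) = ((451731 + 141042)*(455959 + 289309))/(-912715) = (592773*745268)*(-1/912715) = 441774748164*(-1/912715) = -441774748164/912715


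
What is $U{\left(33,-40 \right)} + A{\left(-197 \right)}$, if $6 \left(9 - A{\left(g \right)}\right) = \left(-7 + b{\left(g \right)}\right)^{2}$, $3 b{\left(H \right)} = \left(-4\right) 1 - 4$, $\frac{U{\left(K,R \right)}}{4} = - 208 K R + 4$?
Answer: $\frac{59305469}{54} \approx 1.0983 \cdot 10^{6}$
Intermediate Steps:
$U{\left(K,R \right)} = 16 - 832 K R$ ($U{\left(K,R \right)} = 4 \left(- 208 K R + 4\right) = 4 \left(4 - 208 K R\right) = 16 - 832 K R$)
$b{\left(H \right)} = - \frac{8}{3}$ ($b{\left(H \right)} = \frac{\left(-4\right) 1 - 4}{3} = \frac{-4 - 4}{3} = \frac{1}{3} \left(-8\right) = - \frac{8}{3}$)
$A{\left(g \right)} = - \frac{355}{54}$ ($A{\left(g \right)} = 9 - \frac{\left(-7 - \frac{8}{3}\right)^{2}}{6} = 9 - \frac{\left(- \frac{29}{3}\right)^{2}}{6} = 9 - \frac{841}{54} = - \frac{355}{54}$)
$U{\left(33,-40 \right)} + A{\left(-197 \right)} = \left(16 - 27456 \left(-40\right)\right) - \frac{355}{54} = \left(16 + 1098240\right) - \frac{355}{54} = 1098256 - \frac{355}{54} = \frac{59305469}{54}$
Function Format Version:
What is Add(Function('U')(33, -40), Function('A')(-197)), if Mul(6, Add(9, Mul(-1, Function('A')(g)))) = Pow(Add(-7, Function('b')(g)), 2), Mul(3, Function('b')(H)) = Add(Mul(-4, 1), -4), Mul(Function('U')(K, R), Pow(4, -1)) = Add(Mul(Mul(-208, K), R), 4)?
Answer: Rational(59305469, 54) ≈ 1.0983e+6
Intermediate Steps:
Function('U')(K, R) = Add(16, Mul(-832, K, R)) (Function('U')(K, R) = Mul(4, Add(Mul(Mul(-208, K), R), 4)) = Mul(4, Add(Mul(-208, K, R), 4)) = Mul(4, Add(4, Mul(-208, K, R))) = Add(16, Mul(-832, K, R)))
Function('b')(H) = Rational(-8, 3) (Function('b')(H) = Mul(Rational(1, 3), Add(Mul(-4, 1), -4)) = Mul(Rational(1, 3), Add(-4, -4)) = Mul(Rational(1, 3), -8) = Rational(-8, 3))
Function('A')(g) = Rational(-355, 54) (Function('A')(g) = Add(9, Mul(Rational(-1, 6), Pow(Add(-7, Rational(-8, 3)), 2))) = Add(9, Mul(Rational(-1, 6), Pow(Rational(-29, 3), 2))) = Add(9, Mul(Rational(-1, 6), Rational(841, 9))) = Add(9, Rational(-841, 54)) = Rational(-355, 54))
Add(Function('U')(33, -40), Function('A')(-197)) = Add(Add(16, Mul(-832, 33, -40)), Rational(-355, 54)) = Add(Add(16, 1098240), Rational(-355, 54)) = Add(1098256, Rational(-355, 54)) = Rational(59305469, 54)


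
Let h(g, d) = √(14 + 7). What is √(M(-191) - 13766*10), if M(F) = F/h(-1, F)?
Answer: √(-60708060 - 4011*√21)/21 ≈ 371.08*I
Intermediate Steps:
h(g, d) = √21
M(F) = F*√21/21 (M(F) = F/(√21) = F*(√21/21) = F*√21/21)
√(M(-191) - 13766*10) = √((1/21)*(-191)*√21 - 13766*10) = √(-191*√21/21 - 137660) = √(-137660 - 191*√21/21)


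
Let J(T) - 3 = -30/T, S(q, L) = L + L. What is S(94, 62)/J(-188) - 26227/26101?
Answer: 296443837/7751997 ≈ 38.241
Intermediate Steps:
S(q, L) = 2*L
J(T) = 3 - 30/T
S(94, 62)/J(-188) - 26227/26101 = (2*62)/(3 - 30/(-188)) - 26227/26101 = 124/(3 - 30*(-1/188)) - 26227*1/26101 = 124/(3 + 15/94) - 26227/26101 = 124/(297/94) - 26227/26101 = 124*(94/297) - 26227/26101 = 11656/297 - 26227/26101 = 296443837/7751997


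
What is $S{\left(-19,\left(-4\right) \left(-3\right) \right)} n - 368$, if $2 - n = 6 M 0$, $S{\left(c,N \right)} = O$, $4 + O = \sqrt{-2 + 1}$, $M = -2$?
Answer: $-376 + 2 i \approx -376.0 + 2.0 i$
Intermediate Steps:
$O = -4 + i$ ($O = -4 + \sqrt{-2 + 1} = -4 + \sqrt{-1} = -4 + i \approx -4.0 + 1.0 i$)
$S{\left(c,N \right)} = -4 + i$
$n = 2$ ($n = 2 - 6 \left(-2\right) 0 = 2 - \left(-12\right) 0 = 2 - 0 = 2 + 0 = 2$)
$S{\left(-19,\left(-4\right) \left(-3\right) \right)} n - 368 = \left(-4 + i\right) 2 - 368 = \left(-8 + 2 i\right) - 368 = -376 + 2 i$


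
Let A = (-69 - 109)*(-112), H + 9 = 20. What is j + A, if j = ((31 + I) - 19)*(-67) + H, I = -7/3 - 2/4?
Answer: 115997/6 ≈ 19333.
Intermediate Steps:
H = 11 (H = -9 + 20 = 11)
I = -17/6 (I = -7*1/3 - 2*1/4 = -7/3 - 1/2 = -17/6 ≈ -2.8333)
j = -3619/6 (j = ((31 - 17/6) - 19)*(-67) + 11 = (169/6 - 19)*(-67) + 11 = (55/6)*(-67) + 11 = -3685/6 + 11 = -3619/6 ≈ -603.17)
A = 19936 (A = -178*(-112) = 19936)
j + A = -3619/6 + 19936 = 115997/6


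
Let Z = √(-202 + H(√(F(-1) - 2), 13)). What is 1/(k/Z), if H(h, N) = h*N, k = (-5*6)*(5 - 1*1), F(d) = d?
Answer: -√(-202 + 13*I*√3)/120 ≈ -0.0065909 - 0.11862*I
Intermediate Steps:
k = -120 (k = -30*(5 - 1) = -30*4 = -120)
H(h, N) = N*h
Z = √(-202 + 13*I*√3) (Z = √(-202 + 13*√(-1 - 2)) = √(-202 + 13*√(-3)) = √(-202 + 13*(I*√3)) = √(-202 + 13*I*√3) ≈ 0.79091 + 14.235*I)
1/(k/Z) = 1/(-120/√(-202 + 13*I*√3)) = -√(-202 + 13*I*√3)/120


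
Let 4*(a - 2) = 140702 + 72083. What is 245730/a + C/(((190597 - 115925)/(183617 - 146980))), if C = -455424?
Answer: -73967840577928/331034977 ≈ -2.2344e+5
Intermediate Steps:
a = 212793/4 (a = 2 + (140702 + 72083)/4 = 2 + (¼)*212785 = 2 + 212785/4 = 212793/4 ≈ 53198.)
245730/a + C/(((190597 - 115925)/(183617 - 146980))) = 245730/(212793/4) - 455424*(183617 - 146980)/(190597 - 115925) = 245730*(4/212793) - 455424/(74672/36637) = 327640/70931 - 455424/(74672*(1/36637)) = 327640/70931 - 455424/74672/36637 = 327640/70931 - 455424*36637/74672 = 327640/70931 - 1042835568/4667 = -73967840577928/331034977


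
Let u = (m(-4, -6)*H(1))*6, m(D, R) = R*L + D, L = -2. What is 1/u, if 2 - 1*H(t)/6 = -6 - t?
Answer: 1/2592 ≈ 0.00038580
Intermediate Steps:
H(t) = 48 + 6*t (H(t) = 12 - 6*(-6 - t) = 12 + (36 + 6*t) = 48 + 6*t)
m(D, R) = D - 2*R (m(D, R) = R*(-2) + D = -2*R + D = D - 2*R)
u = 2592 (u = ((-4 - 2*(-6))*(48 + 6*1))*6 = ((-4 + 12)*(48 + 6))*6 = (8*54)*6 = 432*6 = 2592)
1/u = 1/2592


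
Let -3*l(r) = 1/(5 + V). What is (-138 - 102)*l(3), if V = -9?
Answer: -20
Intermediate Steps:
l(r) = 1/12 (l(r) = -1/(3*(5 - 9)) = -⅓/(-4) = -⅓*(-¼) = 1/12)
(-138 - 102)*l(3) = (-138 - 102)*(1/12) = -240*1/12 = -20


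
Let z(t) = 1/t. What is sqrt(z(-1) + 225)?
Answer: 4*sqrt(14) ≈ 14.967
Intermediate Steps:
sqrt(z(-1) + 225) = sqrt(1/(-1) + 225) = sqrt(-1 + 225) = sqrt(224) = 4*sqrt(14)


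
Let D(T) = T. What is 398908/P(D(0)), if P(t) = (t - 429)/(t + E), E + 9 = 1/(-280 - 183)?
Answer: 1662648544/198627 ≈ 8370.7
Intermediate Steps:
E = -4168/463 (E = -9 + 1/(-280 - 183) = -9 + 1/(-463) = -9 - 1/463 = -4168/463 ≈ -9.0022)
P(t) = (-429 + t)/(-4168/463 + t) (P(t) = (t - 429)/(t - 4168/463) = (-429 + t)/(-4168/463 + t))
398908/P(D(0)) = 398908/((463*(-429 + 0)/(-4168 + 463*0))) = 398908/((463*(-429)/(-4168 + 0))) = 398908/((463*(-429)/(-4168))) = 398908/((463*(-1/4168)*(-429))) = 398908/(198627/4168) = 398908*(4168/198627) = 1662648544/198627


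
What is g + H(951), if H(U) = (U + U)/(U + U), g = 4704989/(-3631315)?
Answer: -1073674/3631315 ≈ -0.29567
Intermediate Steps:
g = -4704989/3631315 (g = 4704989*(-1/3631315) = -4704989/3631315 ≈ -1.2957)
H(U) = 1 (H(U) = (2*U)/((2*U)) = (2*U)*(1/(2*U)) = 1)
g + H(951) = -4704989/3631315 + 1 = -1073674/3631315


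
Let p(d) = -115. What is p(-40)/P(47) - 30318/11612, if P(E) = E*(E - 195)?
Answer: -52389157/20193268 ≈ -2.5944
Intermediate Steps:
P(E) = E*(-195 + E)
p(-40)/P(47) - 30318/11612 = -115*1/(47*(-195 + 47)) - 30318/11612 = -115/(47*(-148)) - 30318*1/11612 = -115/(-6956) - 15159/5806 = -115*(-1/6956) - 15159/5806 = 115/6956 - 15159/5806 = -52389157/20193268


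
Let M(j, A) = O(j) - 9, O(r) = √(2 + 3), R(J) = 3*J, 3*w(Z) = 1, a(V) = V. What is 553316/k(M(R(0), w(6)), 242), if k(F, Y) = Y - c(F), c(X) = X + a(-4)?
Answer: 7054779/3251 + 138329*√5/16255 ≈ 2189.1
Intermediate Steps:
w(Z) = ⅓ (w(Z) = (⅓)*1 = ⅓)
c(X) = -4 + X (c(X) = X - 4 = -4 + X)
O(r) = √5
M(j, A) = -9 + √5 (M(j, A) = √5 - 9 = -9 + √5)
k(F, Y) = 4 + Y - F (k(F, Y) = Y - (-4 + F) = Y + (4 - F) = 4 + Y - F)
553316/k(M(R(0), w(6)), 242) = 553316/(4 + 242 - (-9 + √5)) = 553316/(4 + 242 + (9 - √5)) = 553316/(255 - √5)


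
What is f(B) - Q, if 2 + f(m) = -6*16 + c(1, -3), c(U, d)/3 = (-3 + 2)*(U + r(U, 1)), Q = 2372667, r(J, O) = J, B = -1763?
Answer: -2372771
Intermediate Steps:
c(U, d) = -6*U (c(U, d) = 3*((-3 + 2)*(U + U)) = 3*(-2*U) = -6*U)
f(m) = -104 (f(m) = -2 + (-6*16 - 6*1) = -2 + (-96 - 6) = -2 - 102 = -104)
f(B) - Q = -104 - 1*2372667 = -104 - 2372667 = -2372771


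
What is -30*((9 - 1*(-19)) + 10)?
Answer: -1140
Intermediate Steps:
-30*((9 - 1*(-19)) + 10) = -30*((9 + 19) + 10) = -30*(28 + 10) = -30*38 = -1140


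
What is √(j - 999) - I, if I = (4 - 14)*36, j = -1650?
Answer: 360 + I*√2649 ≈ 360.0 + 51.468*I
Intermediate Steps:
I = -360 (I = -10*36 = -360)
√(j - 999) - I = √(-1650 - 999) - 1*(-360) = √(-2649) + 360 = I*√2649 + 360 = 360 + I*√2649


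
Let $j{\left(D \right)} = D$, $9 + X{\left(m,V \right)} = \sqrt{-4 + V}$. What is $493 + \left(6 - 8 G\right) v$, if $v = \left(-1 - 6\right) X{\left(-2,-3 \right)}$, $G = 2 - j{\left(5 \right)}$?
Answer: $2383 - 210 i \sqrt{7} \approx 2383.0 - 555.61 i$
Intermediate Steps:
$X{\left(m,V \right)} = -9 + \sqrt{-4 + V}$
$G = -3$ ($G = 2 - 5 = -3$)
$v = 63 - 7 i \sqrt{7}$ ($v = \left(-1 - 6\right) \left(-9 + \sqrt{-4 - 3}\right) = - 7 \left(-9 + \sqrt{-7}\right) = - 7 \left(-9 + i \sqrt{7}\right) = 63 - 7 i \sqrt{7} \approx 63.0 - 18.52 i$)
$493 + \left(6 - 8 G\right) v = 493 + \left(6 - -24\right) \left(63 - 7 i \sqrt{7}\right) = 493 + \left(6 + 24\right) \left(63 - 7 i \sqrt{7}\right) = 493 + 30 \left(63 - 7 i \sqrt{7}\right) = 493 + \left(1890 - 210 i \sqrt{7}\right) = 2383 - 210 i \sqrt{7}$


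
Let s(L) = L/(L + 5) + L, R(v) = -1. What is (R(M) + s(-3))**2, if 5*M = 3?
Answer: 121/4 ≈ 30.250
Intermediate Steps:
M = 3/5 (M = (1/5)*3 = 3/5 ≈ 0.60000)
s(L) = L + L/(5 + L) (s(L) = L/(5 + L) + L = L + L/(5 + L))
(R(M) + s(-3))**2 = (-1 - 3*(6 - 3)/(5 - 3))**2 = (-1 - 3*3/2)**2 = (-1 - 3*1/2*3)**2 = (-1 - 9/2)**2 = (-11/2)**2 = 121/4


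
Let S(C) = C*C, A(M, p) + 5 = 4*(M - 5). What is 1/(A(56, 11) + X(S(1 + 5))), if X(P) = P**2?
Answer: 1/1495 ≈ 0.00066890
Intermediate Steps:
A(M, p) = -25 + 4*M (A(M, p) = -5 + 4*(M - 5) = -5 + 4*(-5 + M) = -5 + (-20 + 4*M) = -25 + 4*M)
S(C) = C**2
1/(A(56, 11) + X(S(1 + 5))) = 1/((-25 + 4*56) + ((1 + 5)**2)**2) = 1/((-25 + 224) + (6**2)**2) = 1/(199 + 36**2) = 1/(199 + 1296) = 1/1495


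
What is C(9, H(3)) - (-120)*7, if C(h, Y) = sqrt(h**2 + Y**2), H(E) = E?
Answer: 840 + 3*sqrt(10) ≈ 849.49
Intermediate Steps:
C(h, Y) = sqrt(Y**2 + h**2)
C(9, H(3)) - (-120)*7 = sqrt(3**2 + 9**2) - (-120)*7 = sqrt(9 + 81) - 1*(-840) = sqrt(90) + 840 = 3*sqrt(10) + 840 = 840 + 3*sqrt(10)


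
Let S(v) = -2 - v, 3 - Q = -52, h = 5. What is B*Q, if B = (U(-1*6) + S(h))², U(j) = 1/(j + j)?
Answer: 397375/144 ≈ 2759.5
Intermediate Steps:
U(j) = 1/(2*j)
Q = 55 (Q = 3 - 1*(-52) = 3 + 52 = 55)
B = 7225/144 (B = (1/(2*((-1*6))) + (-2 - 1*5))² = ((½)/(-6) + (-2 - 5))² = ((½)*(-⅙) - 7)² = (-1/12 - 7)² = (-85/12)² = 7225/144 ≈ 50.174)
B*Q = (7225/144)*55 = 397375/144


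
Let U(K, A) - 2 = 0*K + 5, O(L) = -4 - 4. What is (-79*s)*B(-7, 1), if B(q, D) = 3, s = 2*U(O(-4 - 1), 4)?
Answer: -3318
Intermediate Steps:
O(L) = -8
U(K, A) = 7 (U(K, A) = 2 + (0*K + 5) = 2 + (0 + 5) = 2 + 5 = 7)
s = 14 (s = 2*7 = 14)
(-79*s)*B(-7, 1) = -79*14*3 = -1106*3 = -3318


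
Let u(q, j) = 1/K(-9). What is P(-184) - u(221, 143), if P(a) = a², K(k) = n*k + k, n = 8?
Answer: 2742337/81 ≈ 33856.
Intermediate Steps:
K(k) = 9*k (K(k) = 8*k + k = 9*k)
u(q, j) = -1/81 (u(q, j) = 1/(9*(-9)) = 1/(-81) = -1/81)
P(-184) - u(221, 143) = (-184)² - 1*(-1/81) = 33856 + 1/81 = 2742337/81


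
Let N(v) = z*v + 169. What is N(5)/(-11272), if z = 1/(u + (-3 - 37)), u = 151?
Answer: -4691/312798 ≈ -0.014997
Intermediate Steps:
z = 1/111 (z = 1/(151 + (-3 - 37)) = 1/(151 - 40) = 1/111 ≈ 0.0090090)
N(v) = 169 + v/111 (N(v) = v/111 + 169 = 169 + v/111)
N(5)/(-11272) = (169 + (1/111)*5)/(-11272) = (169 + 5/111)*(-1/11272) = (18764/111)*(-1/11272) = -4691/312798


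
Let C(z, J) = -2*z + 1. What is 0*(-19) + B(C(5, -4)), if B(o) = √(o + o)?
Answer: 3*I*√2 ≈ 4.2426*I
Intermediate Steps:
C(z, J) = 1 - 2*z
B(o) = √2*√o (B(o) = √(2*o) = √2*√o)
0*(-19) + B(C(5, -4)) = 0*(-19) + √2*√(1 - 2*5) = 0 + √2*√(1 - 10) = 0 + √2*√(-9) = 0 + √2*(3*I) = 0 + 3*I*√2 = 3*I*√2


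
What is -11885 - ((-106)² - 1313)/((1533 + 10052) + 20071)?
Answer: -376241483/31656 ≈ -11885.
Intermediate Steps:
-11885 - ((-106)² - 1313)/((1533 + 10052) + 20071) = -11885 - (11236 - 1313)/(11585 + 20071) = -11885 - 9923/31656 = -376241483/31656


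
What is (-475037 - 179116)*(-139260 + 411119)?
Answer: -177837380427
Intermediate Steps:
(-475037 - 179116)*(-139260 + 411119) = -654153*271859 = -177837380427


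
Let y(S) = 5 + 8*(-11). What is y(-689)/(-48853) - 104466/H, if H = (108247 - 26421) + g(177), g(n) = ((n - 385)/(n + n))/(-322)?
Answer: -72620129613932/56957604588311 ≈ -1.2750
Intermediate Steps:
g(n) = -(-385 + n)/(644*n) (g(n) = ((-385 + n)/((2*n)))*(-1/322) = ((-385 + n)*(1/(2*n)))*(-1/322) = ((-385 + n)/(2*n))*(-1/322) = -(-385 + n)/(644*n))
y(S) = -83 (y(S) = 5 - 88 = -83)
H = 2331795574/28497 (H = (108247 - 26421) + (1/644)*(385 - 1*177)/177 = 81826 + (1/644)*(1/177)*(385 - 177) = 81826 + (1/644)*(1/177)*208 = 81826 + 52/28497 = 2331795574/28497 ≈ 81826.)
y(-689)/(-48853) - 104466/H = -83/(-48853) - 104466/2331795574/28497 = -83*(-1/48853) - 104466*28497/2331795574 = 83/48853 - 1488483801/1165897787 = -72620129613932/56957604588311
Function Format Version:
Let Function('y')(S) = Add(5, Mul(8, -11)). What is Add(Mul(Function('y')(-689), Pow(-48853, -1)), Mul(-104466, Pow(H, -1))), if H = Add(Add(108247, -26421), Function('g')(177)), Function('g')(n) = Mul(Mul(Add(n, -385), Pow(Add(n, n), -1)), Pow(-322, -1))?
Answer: Rational(-72620129613932, 56957604588311) ≈ -1.2750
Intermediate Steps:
Function('g')(n) = Mul(Rational(-1, 644), Pow(n, -1), Add(-385, n)) (Function('g')(n) = Mul(Mul(Add(-385, n), Pow(Mul(2, n), -1)), Rational(-1, 322)) = Mul(Mul(Add(-385, n), Mul(Rational(1, 2), Pow(n, -1))), Rational(-1, 322)) = Mul(Mul(Rational(1, 2), Pow(n, -1), Add(-385, n)), Rational(-1, 322)) = Mul(Rational(-1, 644), Pow(n, -1), Add(-385, n)))
Function('y')(S) = -83 (Function('y')(S) = Add(5, -88) = -83)
H = Rational(2331795574, 28497) (H = Add(Add(108247, -26421), Mul(Rational(1, 644), Pow(177, -1), Add(385, Mul(-1, 177)))) = Add(81826, Mul(Rational(1, 644), Rational(1, 177), Add(385, -177))) = Add(81826, Mul(Rational(1, 644), Rational(1, 177), 208)) = Add(81826, Rational(52, 28497)) = Rational(2331795574, 28497) ≈ 81826.)
Add(Mul(Function('y')(-689), Pow(-48853, -1)), Mul(-104466, Pow(H, -1))) = Add(Mul(-83, Pow(-48853, -1)), Mul(-104466, Pow(Rational(2331795574, 28497), -1))) = Add(Mul(-83, Rational(-1, 48853)), Mul(-104466, Rational(28497, 2331795574))) = Add(Rational(83, 48853), Rational(-1488483801, 1165897787)) = Rational(-72620129613932, 56957604588311)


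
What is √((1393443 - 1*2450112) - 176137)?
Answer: I*√1232806 ≈ 1110.3*I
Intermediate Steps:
√((1393443 - 1*2450112) - 176137) = √((1393443 - 2450112) - 176137) = √(-1056669 - 176137) = √(-1232806) = I*√1232806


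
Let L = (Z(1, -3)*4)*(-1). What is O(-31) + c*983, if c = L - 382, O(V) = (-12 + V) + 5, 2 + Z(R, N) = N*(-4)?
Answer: -414864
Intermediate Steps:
Z(R, N) = -2 - 4*N (Z(R, N) = -2 + N*(-4) = -2 - 4*N)
L = -40 (L = ((-2 - 4*(-3))*4)*(-1) = ((-2 + 12)*4)*(-1) = (10*4)*(-1) = 40*(-1) = -40)
O(V) = -7 + V
c = -422 (c = -40 - 382 = -422)
O(-31) + c*983 = (-7 - 31) - 422*983 = -38 - 414826 = -414864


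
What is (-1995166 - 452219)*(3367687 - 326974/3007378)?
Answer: -12393444408933166560/1503689 ≈ -8.2420e+12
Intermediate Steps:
(-1995166 - 452219)*(3367687 - 326974/3007378) = -2447385*(3367687 - 326974*1/3007378) = -2447385*(3367687 - 163487/1503689) = -2447385*5063953733856/1503689 = -12393444408933166560/1503689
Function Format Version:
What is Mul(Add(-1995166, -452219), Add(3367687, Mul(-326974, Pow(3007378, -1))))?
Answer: Rational(-12393444408933166560, 1503689) ≈ -8.2420e+12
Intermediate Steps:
Mul(Add(-1995166, -452219), Add(3367687, Mul(-326974, Pow(3007378, -1)))) = Mul(-2447385, Add(3367687, Mul(-326974, Rational(1, 3007378)))) = Mul(-2447385, Add(3367687, Rational(-163487, 1503689))) = Mul(-2447385, Rational(5063953733856, 1503689)) = Rational(-12393444408933166560, 1503689)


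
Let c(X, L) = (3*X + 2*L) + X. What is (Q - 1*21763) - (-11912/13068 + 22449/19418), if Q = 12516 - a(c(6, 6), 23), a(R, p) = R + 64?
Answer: -84710880623/9062658 ≈ -9347.3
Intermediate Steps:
c(X, L) = 2*L + 4*X (c(X, L) = (2*L + 3*X) + X = 2*L + 4*X)
a(R, p) = 64 + R
Q = 12416 (Q = 12516 - (64 + (2*6 + 4*6)) = 12516 - (64 + (12 + 24)) = 12516 - (64 + 36) = 12516 - 1*100 = 12516 - 100 = 12416)
(Q - 1*21763) - (-11912/13068 + 22449/19418) = (12416 - 1*21763) - (-11912/13068 + 22449/19418) = (12416 - 21763) - (-11912*1/13068 + 22449*(1/19418)) = -9347 - (-2978/3267 + 3207/2774) = -9347 - 1*2216297/9062658 = -9347 - 2216297/9062658 = -84710880623/9062658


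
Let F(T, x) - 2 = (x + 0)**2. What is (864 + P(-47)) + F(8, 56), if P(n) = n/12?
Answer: 47977/12 ≈ 3998.1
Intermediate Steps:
P(n) = n/12 (P(n) = n*(1/12) = n/12)
F(T, x) = 2 + x**2 (F(T, x) = 2 + (x + 0)**2 = 2 + x**2)
(864 + P(-47)) + F(8, 56) = (864 + (1/12)*(-47)) + (2 + 56**2) = (864 - 47/12) + (2 + 3136) = 10321/12 + 3138 = 47977/12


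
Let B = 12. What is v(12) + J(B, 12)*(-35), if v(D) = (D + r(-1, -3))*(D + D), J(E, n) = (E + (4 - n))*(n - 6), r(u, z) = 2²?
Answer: -456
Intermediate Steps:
r(u, z) = 4
J(E, n) = (-6 + n)*(4 + E - n) (J(E, n) = (4 + E - n)*(-6 + n) = (-6 + n)*(4 + E - n))
v(D) = 2*D*(4 + D) (v(D) = (D + 4)*(D + D) = (4 + D)*(2*D) = 2*D*(4 + D))
v(12) + J(B, 12)*(-35) = 2*12*(4 + 12) + (-24 - 1*12² - 6*12 + 10*12 + 12*12)*(-35) = 2*12*16 + (-24 - 1*144 - 72 + 120 + 144)*(-35) = 384 + (-24 - 144 - 72 + 120 + 144)*(-35) = 384 + 24*(-35) = 384 - 840 = -456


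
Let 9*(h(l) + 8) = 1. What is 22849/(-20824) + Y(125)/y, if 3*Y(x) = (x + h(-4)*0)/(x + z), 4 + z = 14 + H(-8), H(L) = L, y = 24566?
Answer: -106927974227/97452634152 ≈ -1.0972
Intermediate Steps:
h(l) = -71/9 (h(l) = -8 + (⅑)*1 = -8 + ⅑ = -71/9)
z = 2 (z = -4 + (14 - 8) = -4 + 6 = 2)
Y(x) = x/(3*(2 + x)) (Y(x) = ((x - 71/9*0)/(x + 2))/3 = ((x + 0)/(2 + x))/3 = (x/(2 + x))/3 = x/(3*(2 + x)))
22849/(-20824) + Y(125)/y = 22849/(-20824) + ((⅓)*125/(2 + 125))/24566 = 22849*(-1/20824) + ((⅓)*125/127)*(1/24566) = -22849/20824 + ((⅓)*125*(1/127))*(1/24566) = -22849/20824 + (125/381)*(1/24566) = -22849/20824 + 125/9359646 = -106927974227/97452634152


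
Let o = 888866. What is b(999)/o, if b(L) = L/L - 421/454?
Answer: 3/36685924 ≈ 8.1775e-8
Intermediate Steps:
b(L) = 33/454 (b(L) = 1 - 421*1/454 = 1 - 421/454 = 33/454)
b(999)/o = (33/454)/888866 = (33/454)*(1/888866) = 3/36685924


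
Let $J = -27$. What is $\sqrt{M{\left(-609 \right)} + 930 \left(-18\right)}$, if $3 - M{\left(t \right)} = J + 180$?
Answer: $i \sqrt{16890} \approx 129.96 i$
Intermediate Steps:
$M{\left(t \right)} = -150$ ($M{\left(t \right)} = 3 - \left(-27 + 180\right) = 3 - 153 = -150$)
$\sqrt{M{\left(-609 \right)} + 930 \left(-18\right)} = \sqrt{-150 + 930 \left(-18\right)} = \sqrt{-150 - 16740} = \sqrt{-16890} = i \sqrt{16890}$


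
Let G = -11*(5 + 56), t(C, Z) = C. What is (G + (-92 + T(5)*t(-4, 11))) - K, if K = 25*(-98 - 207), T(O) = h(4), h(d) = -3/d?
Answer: 6865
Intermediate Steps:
T(O) = -¾ (T(O) = -3/4 = -3*¼ = -¾)
G = -671 (G = -11*61 = -671)
K = -7625 (K = 25*(-305) = -7625)
(G + (-92 + T(5)*t(-4, 11))) - K = (-671 + (-92 - ¾*(-4))) - 1*(-7625) = (-671 + (-92 + 3)) + 7625 = (-671 - 89) + 7625 = -760 + 7625 = 6865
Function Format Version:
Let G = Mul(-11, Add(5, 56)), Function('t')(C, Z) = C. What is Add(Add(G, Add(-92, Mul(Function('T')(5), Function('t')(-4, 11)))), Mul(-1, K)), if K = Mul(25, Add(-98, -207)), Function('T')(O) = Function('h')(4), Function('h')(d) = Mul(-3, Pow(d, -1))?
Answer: 6865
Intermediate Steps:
Function('T')(O) = Rational(-3, 4) (Function('T')(O) = Mul(-3, Pow(4, -1)) = Mul(-3, Rational(1, 4)) = Rational(-3, 4))
G = -671 (G = Mul(-11, 61) = -671)
K = -7625 (K = Mul(25, -305) = -7625)
Add(Add(G, Add(-92, Mul(Function('T')(5), Function('t')(-4, 11)))), Mul(-1, K)) = Add(Add(-671, Add(-92, Mul(Rational(-3, 4), -4))), Mul(-1, -7625)) = Add(Add(-671, Add(-92, 3)), 7625) = Add(Add(-671, -89), 7625) = Add(-760, 7625) = 6865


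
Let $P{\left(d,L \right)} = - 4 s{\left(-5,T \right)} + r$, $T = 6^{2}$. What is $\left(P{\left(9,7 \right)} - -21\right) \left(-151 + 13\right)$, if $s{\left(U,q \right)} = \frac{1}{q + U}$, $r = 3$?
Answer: $- \frac{102120}{31} \approx -3294.2$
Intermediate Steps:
$T = 36$
$s{\left(U,q \right)} = \frac{1}{U + q}$
$P{\left(d,L \right)} = \frac{89}{31}$ ($P{\left(d,L \right)} = - \frac{4}{-5 + 36} + 3 = - \frac{4}{31} + 3 = \frac{89}{31}$)
$\left(P{\left(9,7 \right)} - -21\right) \left(-151 + 13\right) = \left(\frac{89}{31} - -21\right) \left(-151 + 13\right) = \left(\frac{89}{31} + 21\right) \left(-138\right) = \frac{740}{31} \left(-138\right) = - \frac{102120}{31}$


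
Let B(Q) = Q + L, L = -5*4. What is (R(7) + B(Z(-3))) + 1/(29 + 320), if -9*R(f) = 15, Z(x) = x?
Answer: -25823/1047 ≈ -24.664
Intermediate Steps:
L = -20
R(f) = -5/3 (R(f) = -1/9*15 = -5/3)
B(Q) = -20 + Q (B(Q) = Q - 20 = -20 + Q)
(R(7) + B(Z(-3))) + 1/(29 + 320) = (-5/3 + (-20 - 3)) + 1/(29 + 320) = (-5/3 - 23) + 1/349 = -74/3 + 1/349 = -25823/1047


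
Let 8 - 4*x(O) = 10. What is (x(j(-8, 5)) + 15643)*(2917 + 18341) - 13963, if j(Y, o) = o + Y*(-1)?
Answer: 332514302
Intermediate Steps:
j(Y, o) = o - Y
x(O) = -1/2 (x(O) = 2 - 1/4*10 = 2 - 5/2 = -1/2)
(x(j(-8, 5)) + 15643)*(2917 + 18341) - 13963 = (-1/2 + 15643)*(2917 + 18341) - 13963 = (31285/2)*21258 - 13963 = 332528265 - 13963 = 332514302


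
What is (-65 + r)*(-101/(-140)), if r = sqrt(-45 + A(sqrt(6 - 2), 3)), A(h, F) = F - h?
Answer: -1313/28 + 101*I*sqrt(11)/70 ≈ -46.893 + 4.7854*I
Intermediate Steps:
r = 2*I*sqrt(11) (r = sqrt(-45 + (3 - sqrt(6 - 2))) = sqrt(-45 + (3 - sqrt(4))) = sqrt(-45 + (3 - 1*2)) = sqrt(-45 + (3 - 2)) = sqrt(-45 + 1) = sqrt(-44) = 2*I*sqrt(11) ≈ 6.6332*I)
(-65 + r)*(-101/(-140)) = (-65 + 2*I*sqrt(11))*(-101/(-140)) = (-65 + 2*I*sqrt(11))*(-101*(-1/140)) = (-65 + 2*I*sqrt(11))*(101/140) = -1313/28 + 101*I*sqrt(11)/70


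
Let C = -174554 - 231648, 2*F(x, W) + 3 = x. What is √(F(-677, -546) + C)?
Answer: I*√406542 ≈ 637.61*I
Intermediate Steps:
F(x, W) = -3/2 + x/2
C = -406202
√(F(-677, -546) + C) = √((-3/2 + (½)*(-677)) - 406202) = √((-3/2 - 677/2) - 406202) = √(-340 - 406202) = √(-406542) = I*√406542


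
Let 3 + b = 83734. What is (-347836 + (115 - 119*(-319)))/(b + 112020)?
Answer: -309760/195751 ≈ -1.5824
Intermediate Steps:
b = 83731 (b = -3 + 83734 = 83731)
(-347836 + (115 - 119*(-319)))/(b + 112020) = (-347836 + (115 - 119*(-319)))/(83731 + 112020) = (-347836 + (115 + 37961))/195751 = (-347836 + 38076)*(1/195751) = -309760*1/195751 = -309760/195751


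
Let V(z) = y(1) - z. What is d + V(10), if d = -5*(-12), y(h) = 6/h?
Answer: 56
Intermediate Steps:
V(z) = 6 - z (V(z) = 6/1 - z = 6*1 - z = 6 - z)
d = 60
d + V(10) = 60 + (6 - 1*10) = 60 + (6 - 10) = 60 - 4 = 56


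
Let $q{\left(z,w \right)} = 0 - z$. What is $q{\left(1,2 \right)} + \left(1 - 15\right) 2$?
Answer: $-29$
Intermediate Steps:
$q{\left(z,w \right)} = - z$
$q{\left(1,2 \right)} + \left(1 - 15\right) 2 = \left(-1\right) 1 + \left(1 - 15\right) 2 = -1 + \left(1 - 15\right) 2 = -1 - 28 = -29$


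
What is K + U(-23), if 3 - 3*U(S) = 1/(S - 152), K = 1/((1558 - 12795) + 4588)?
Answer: 3496849/3490725 ≈ 1.0018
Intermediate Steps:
K = -1/6649 (K = 1/(-11237 + 4588) = 1/(-6649) = -1/6649 ≈ -0.00015040)
U(S) = 1 - 1/(3*(-152 + S)) (U(S) = 1 - 1/(3*(S - 152)) = 1 - 1/(3*(-152 + S)))
K + U(-23) = -1/6649 + (-457/3 - 23)/(-152 - 23) = -1/6649 - 526/3/(-175) = -1/6649 - 1/175*(-526/3) = -1/6649 + 526/525 = 3496849/3490725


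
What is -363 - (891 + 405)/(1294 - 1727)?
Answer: -155883/433 ≈ -360.01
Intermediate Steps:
-363 - (891 + 405)/(1294 - 1727) = -363 - 1296/(-433) = -363 - 1296*(-1)/433 = -363 - 1*(-1296/433) = -363 + 1296/433 = -155883/433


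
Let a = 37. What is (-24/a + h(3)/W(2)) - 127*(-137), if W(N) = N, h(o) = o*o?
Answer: 1287811/74 ≈ 17403.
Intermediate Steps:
h(o) = o**2
(-24/a + h(3)/W(2)) - 127*(-137) = (-24/37 + 3**2/2) - 127*(-137) = (-24*1/37 + 9*(1/2)) + 17399 = (-24/37 + 9/2) + 17399 = 285/74 + 17399 = 1287811/74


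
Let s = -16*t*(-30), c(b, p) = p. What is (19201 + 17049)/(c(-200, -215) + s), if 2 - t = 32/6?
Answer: -7250/363 ≈ -19.972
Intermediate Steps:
t = -10/3 (t = 2 - 32/6 = 2 - 1*16/3 = 2 - 16/3 = -10/3 ≈ -3.3333)
s = -1600 (s = -16*(-10/3)*(-30) = (160/3)*(-30) = -1600)
(19201 + 17049)/(c(-200, -215) + s) = (19201 + 17049)/(-215 - 1600) = 36250/(-1815) = 36250*(-1/1815) = -7250/363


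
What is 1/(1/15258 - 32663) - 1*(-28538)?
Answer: 14222541633256/498372053 ≈ 28538.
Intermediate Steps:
1/(1/15258 - 32663) - 1*(-28538) = 1/(1/15258 - 32663) + 28538 = 1/(-498372053/15258) + 28538 = -15258/498372053 + 28538 = 14222541633256/498372053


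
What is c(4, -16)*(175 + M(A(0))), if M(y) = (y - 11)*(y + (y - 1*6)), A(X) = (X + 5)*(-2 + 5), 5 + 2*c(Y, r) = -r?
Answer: 2981/2 ≈ 1490.5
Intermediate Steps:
c(Y, r) = -5/2 - r/2 (c(Y, r) = -5/2 + (-r)/2 = -5/2 - r/2)
A(X) = 15 + 3*X (A(X) = (5 + X)*3 = 15 + 3*X)
M(y) = (-11 + y)*(-6 + 2*y) (M(y) = (-11 + y)*(y + (y - 6)) = (-11 + y)*(y + (-6 + y)) = (-11 + y)*(-6 + 2*y))
c(4, -16)*(175 + M(A(0))) = (-5/2 - 1/2*(-16))*(175 + (66 - 28*(15 + 3*0) + 2*(15 + 3*0)**2)) = (-5/2 + 8)*(175 + (66 - 28*(15 + 0) + 2*(15 + 0)**2)) = 11*(175 + (66 - 28*15 + 2*15**2))/2 = 11*(175 + (66 - 420 + 2*225))/2 = 11*(175 + (66 - 420 + 450))/2 = 11*(175 + 96)/2 = (11/2)*271 = 2981/2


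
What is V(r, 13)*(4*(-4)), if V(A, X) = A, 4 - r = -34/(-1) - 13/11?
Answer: 5072/11 ≈ 461.09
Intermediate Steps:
r = -317/11 (r = 4 - (-34/(-1) - 13/11) = 4 - (-34*(-1) - 13*1/11) = 4 - (34 - 13/11) = 4 - 1*361/11 = 4 - 361/11 = -317/11 ≈ -28.818)
V(r, 13)*(4*(-4)) = -1268*(-4)/11 = -317/11*(-16) = 5072/11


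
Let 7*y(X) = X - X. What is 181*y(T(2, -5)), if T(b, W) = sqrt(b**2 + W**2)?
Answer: 0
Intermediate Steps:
T(b, W) = sqrt(W**2 + b**2)
y(X) = 0 (y(X) = (X - X)/7 = (1/7)*0 = 0)
181*y(T(2, -5)) = 181*0 = 0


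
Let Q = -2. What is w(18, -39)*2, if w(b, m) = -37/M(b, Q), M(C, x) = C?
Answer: -37/9 ≈ -4.1111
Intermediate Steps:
w(b, m) = -37/b
w(18, -39)*2 = -37/18*2 = -37/9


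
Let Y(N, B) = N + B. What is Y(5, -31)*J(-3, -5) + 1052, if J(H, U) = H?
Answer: 1130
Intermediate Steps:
Y(N, B) = B + N
Y(5, -31)*J(-3, -5) + 1052 = (-31 + 5)*(-3) + 1052 = -26*(-3) + 1052 = 78 + 1052 = 1130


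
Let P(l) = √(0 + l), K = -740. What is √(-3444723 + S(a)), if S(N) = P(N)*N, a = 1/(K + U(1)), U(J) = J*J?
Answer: √(-1881235569483 - I*√739)/739 ≈ 1.341e-8 - 1856.0*I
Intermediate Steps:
U(J) = J²
P(l) = √l
a = -1/739 (a = 1/(-740 + 1²) = 1/(-740 + 1) = 1/(-739) = -1/739 ≈ -0.0013532)
S(N) = N^(3/2) (S(N) = √N*N = N^(3/2))
√(-3444723 + S(a)) = √(-3444723 + (-1/739)^(3/2)) = √(-3444723 - I*√739/546121)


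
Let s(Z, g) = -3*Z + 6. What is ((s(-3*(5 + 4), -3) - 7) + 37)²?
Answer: 13689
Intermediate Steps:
s(Z, g) = 6 - 3*Z
((s(-3*(5 + 4), -3) - 7) + 37)² = (((6 - (-9)*(5 + 4)) - 7) + 37)² = (((6 - (-9)*9) - 7) + 37)² = (((6 - 3*(-27)) - 7) + 37)² = (((6 + 81) - 7) + 37)² = ((87 - 7) + 37)² = (80 + 37)² = 117² = 13689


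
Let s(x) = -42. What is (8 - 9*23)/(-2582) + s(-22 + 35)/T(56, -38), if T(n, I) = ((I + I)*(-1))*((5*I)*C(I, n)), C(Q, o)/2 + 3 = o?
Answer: 76176451/988028120 ≈ 0.077099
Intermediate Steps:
C(Q, o) = -6 + 2*o
T(n, I) = -10*I²*(-6 + 2*n) (T(n, I) = ((I + I)*(-1))*((5*I)*(-6 + 2*n)) = ((2*I)*(-1))*(5*I*(-6 + 2*n)) = (-2*I)*(5*I*(-6 + 2*n)) = -10*I²*(-6 + 2*n))
(8 - 9*23)/(-2582) + s(-22 + 35)/T(56, -38) = (8 - 9*23)/(-2582) - 42*1/(28880*(3 - 1*56)) = (8 - 207)*(-1/2582) - 42*1/(28880*(3 - 56)) = -199*(-1/2582) - 42/(20*1444*(-53)) = 199/2582 - 42/(-1530640) = 199/2582 - 42*(-1/1530640) = 199/2582 + 21/765320 = 76176451/988028120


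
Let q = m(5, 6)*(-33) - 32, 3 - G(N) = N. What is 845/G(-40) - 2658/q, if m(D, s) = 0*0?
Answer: 70667/688 ≈ 102.71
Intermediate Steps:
m(D, s) = 0
G(N) = 3 - N
q = -32 (q = 0*(-33) - 32 = 0 - 32 = -32)
845/G(-40) - 2658/q = 845/(3 - 1*(-40)) - 2658/(-32) = 845/(3 + 40) - 2658*(-1/32) = 845/43 + 1329/16 = 70667/688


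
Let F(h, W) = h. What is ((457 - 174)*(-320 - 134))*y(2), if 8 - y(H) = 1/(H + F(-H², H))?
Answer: -1092097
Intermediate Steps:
y(H) = 8 - 1/(H - H²)
((457 - 174)*(-320 - 134))*y(2) = ((457 - 174)*(-320 - 134))*((1 - 8*2 + 8*2²)/(2*(-1 + 2))) = (283*(-454))*((½)*(1 - 16 + 8*4)/1) = -64241*(1 - 16 + 32) = -64241*17 = -128482*17/2 = -1092097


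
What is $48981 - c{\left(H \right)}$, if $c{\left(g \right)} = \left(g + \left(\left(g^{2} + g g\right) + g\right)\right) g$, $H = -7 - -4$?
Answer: $49017$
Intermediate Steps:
$H = -3$ ($H = -7 + 4 = -3$)
$c{\left(g \right)} = g \left(2 g + 2 g^{2}\right)$ ($c{\left(g \right)} = \left(g + \left(\left(g^{2} + g^{2}\right) + g\right)\right) g = \left(g + \left(2 g^{2} + g\right)\right) g = \left(g + \left(g + 2 g^{2}\right)\right) g = \left(2 g + 2 g^{2}\right) g = g \left(2 g + 2 g^{2}\right)$)
$48981 - c{\left(H \right)} = 48981 - 2 \left(-3\right)^{2} \left(1 - 3\right) = 48981 - 2 \cdot 9 \left(-2\right) = 48981 - -36 = 48981 + 36 = 49017$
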